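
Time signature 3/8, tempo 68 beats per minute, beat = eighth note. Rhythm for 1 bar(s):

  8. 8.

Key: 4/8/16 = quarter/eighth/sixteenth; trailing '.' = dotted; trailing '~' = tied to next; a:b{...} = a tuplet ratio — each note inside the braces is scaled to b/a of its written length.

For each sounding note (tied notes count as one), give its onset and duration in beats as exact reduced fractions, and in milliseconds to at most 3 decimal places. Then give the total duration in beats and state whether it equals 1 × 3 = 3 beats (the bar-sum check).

1) 0.0ms=0b +1323.529ms=3/2b
2) 1323.529ms=3/2b +1323.529ms=3/2b
Σ=3b of 3 (68bpm 3/8) — PASS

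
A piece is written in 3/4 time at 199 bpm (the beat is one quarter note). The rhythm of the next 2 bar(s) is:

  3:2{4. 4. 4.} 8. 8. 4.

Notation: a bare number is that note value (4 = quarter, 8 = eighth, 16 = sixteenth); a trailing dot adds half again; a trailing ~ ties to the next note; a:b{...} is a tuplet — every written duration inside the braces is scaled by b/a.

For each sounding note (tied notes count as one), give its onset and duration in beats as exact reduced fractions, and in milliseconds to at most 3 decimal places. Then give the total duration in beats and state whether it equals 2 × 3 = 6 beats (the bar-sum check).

1) 0.0ms=0b +301.508ms=1b
2) 301.508ms=1b +301.508ms=1b
3) 603.015ms=2b +301.508ms=1b
4) 904.523ms=3b +226.131ms=3/4b
5) 1130.653ms=15/4b +226.131ms=3/4b
6) 1356.784ms=9/2b +452.261ms=3/2b
Σ=6b of 6 (199bpm 3/4) — PASS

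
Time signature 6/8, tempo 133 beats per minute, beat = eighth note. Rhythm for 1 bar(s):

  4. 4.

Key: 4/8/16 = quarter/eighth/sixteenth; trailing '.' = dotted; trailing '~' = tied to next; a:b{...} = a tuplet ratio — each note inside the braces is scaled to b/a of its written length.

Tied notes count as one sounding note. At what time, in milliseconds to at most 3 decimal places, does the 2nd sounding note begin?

note 2 onset = 3b = 1353.383ms

1. 0.0ms @ 0 + 1353.383ms (3)
2. 1353.383ms @ 3 + 1353.383ms (3)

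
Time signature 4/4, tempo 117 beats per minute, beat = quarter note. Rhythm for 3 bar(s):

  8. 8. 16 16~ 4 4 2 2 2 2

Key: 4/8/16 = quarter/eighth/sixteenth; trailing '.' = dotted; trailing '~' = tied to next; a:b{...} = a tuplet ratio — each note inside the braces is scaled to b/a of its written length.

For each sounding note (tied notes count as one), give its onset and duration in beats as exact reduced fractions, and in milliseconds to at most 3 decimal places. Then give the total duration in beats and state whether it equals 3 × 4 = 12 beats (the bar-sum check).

1) 0.0ms=0b +384.615ms=3/4b
2) 384.615ms=3/4b +384.615ms=3/4b
3) 769.231ms=3/2b +128.205ms=1/4b
4) 897.436ms=7/4b +641.026ms=5/4b
5) 1538.462ms=3b +512.821ms=1b
6) 2051.282ms=4b +1025.641ms=2b
7) 3076.923ms=6b +1025.641ms=2b
8) 4102.564ms=8b +1025.641ms=2b
9) 5128.205ms=10b +1025.641ms=2b
Σ=12b of 12 (117bpm 4/4) — PASS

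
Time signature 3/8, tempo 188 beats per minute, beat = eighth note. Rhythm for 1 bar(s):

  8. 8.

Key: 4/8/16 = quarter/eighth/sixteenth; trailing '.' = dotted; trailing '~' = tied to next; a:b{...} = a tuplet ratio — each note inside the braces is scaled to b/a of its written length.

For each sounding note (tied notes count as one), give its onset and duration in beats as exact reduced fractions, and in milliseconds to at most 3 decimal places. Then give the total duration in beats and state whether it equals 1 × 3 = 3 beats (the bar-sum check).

1) 0.0ms=0b +478.723ms=3/2b
2) 478.723ms=3/2b +478.723ms=3/2b
Σ=3b of 3 (188bpm 3/8) — PASS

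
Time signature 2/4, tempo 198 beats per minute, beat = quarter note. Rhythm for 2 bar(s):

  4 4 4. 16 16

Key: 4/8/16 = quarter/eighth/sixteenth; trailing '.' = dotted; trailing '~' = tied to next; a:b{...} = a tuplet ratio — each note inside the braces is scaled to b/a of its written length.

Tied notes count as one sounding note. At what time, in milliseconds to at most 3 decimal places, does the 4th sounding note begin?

note 4 onset = 7/2b = 1060.606ms

1. 0.0ms @ 0 + 303.03ms (1)
2. 303.03ms @ 1 + 303.03ms (1)
3. 606.061ms @ 2 + 454.545ms (3/2)
4. 1060.606ms @ 7/2 + 75.758ms (1/4)
5. 1136.364ms @ 15/4 + 75.758ms (1/4)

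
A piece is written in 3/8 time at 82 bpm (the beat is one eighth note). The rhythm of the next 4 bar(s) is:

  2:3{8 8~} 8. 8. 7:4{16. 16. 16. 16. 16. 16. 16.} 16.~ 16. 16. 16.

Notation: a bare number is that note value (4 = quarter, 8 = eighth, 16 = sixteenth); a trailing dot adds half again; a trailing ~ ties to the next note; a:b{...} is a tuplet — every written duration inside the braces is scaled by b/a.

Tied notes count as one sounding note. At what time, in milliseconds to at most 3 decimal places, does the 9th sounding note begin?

1. 0.0ms @ 0 + 1097.561ms (3/2)
2. 1097.561ms @ 3/2 + 2195.122ms (3)
3. 3292.683ms @ 9/2 + 1097.561ms (3/2)
4. 4390.244ms @ 6 + 313.589ms (3/7)
5. 4703.833ms @ 45/7 + 313.589ms (3/7)
6. 5017.422ms @ 48/7 + 313.589ms (3/7)
7. 5331.01ms @ 51/7 + 313.589ms (3/7)
8. 5644.599ms @ 54/7 + 313.589ms (3/7)
9. 5958.188ms @ 57/7 + 313.589ms (3/7)
10. 6271.777ms @ 60/7 + 313.589ms (3/7)
11. 6585.366ms @ 9 + 1097.561ms (3/2)
12. 7682.927ms @ 21/2 + 548.78ms (3/4)
13. 8231.707ms @ 45/4 + 548.78ms (3/4)

note 9 onset = 57/7b = 5958.188ms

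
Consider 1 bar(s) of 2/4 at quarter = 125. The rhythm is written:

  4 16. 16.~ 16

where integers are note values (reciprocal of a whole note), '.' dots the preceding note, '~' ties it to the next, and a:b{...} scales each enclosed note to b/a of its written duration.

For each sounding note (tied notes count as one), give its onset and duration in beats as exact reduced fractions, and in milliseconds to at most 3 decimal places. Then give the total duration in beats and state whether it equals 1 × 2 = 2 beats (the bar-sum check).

1) 0.0ms=0b +480.0ms=1b
2) 480.0ms=1b +180.0ms=3/8b
3) 660.0ms=11/8b +300.0ms=5/8b
Σ=2b of 2 (125bpm 2/4) — PASS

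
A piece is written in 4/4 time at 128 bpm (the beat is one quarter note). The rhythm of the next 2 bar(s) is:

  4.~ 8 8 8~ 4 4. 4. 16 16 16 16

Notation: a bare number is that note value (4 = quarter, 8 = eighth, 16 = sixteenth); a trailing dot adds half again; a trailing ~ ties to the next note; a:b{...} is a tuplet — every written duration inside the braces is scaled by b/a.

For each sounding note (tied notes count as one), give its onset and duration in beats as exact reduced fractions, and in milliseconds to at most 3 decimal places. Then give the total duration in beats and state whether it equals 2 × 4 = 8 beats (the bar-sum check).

1) 0.0ms=0b +937.5ms=2b
2) 937.5ms=2b +234.375ms=1/2b
3) 1171.875ms=5/2b +703.125ms=3/2b
4) 1875.0ms=4b +703.125ms=3/2b
5) 2578.125ms=11/2b +703.125ms=3/2b
6) 3281.25ms=7b +117.188ms=1/4b
7) 3398.438ms=29/4b +117.188ms=1/4b
8) 3515.625ms=15/2b +117.188ms=1/4b
9) 3632.812ms=31/4b +117.188ms=1/4b
Σ=8b of 8 (128bpm 4/4) — PASS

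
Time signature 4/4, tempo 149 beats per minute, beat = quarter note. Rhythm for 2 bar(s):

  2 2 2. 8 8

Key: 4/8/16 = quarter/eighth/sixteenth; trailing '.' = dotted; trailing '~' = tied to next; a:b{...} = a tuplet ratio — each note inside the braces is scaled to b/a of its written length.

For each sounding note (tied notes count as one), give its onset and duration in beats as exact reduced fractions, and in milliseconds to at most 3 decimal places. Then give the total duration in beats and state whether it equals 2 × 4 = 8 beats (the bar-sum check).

1) 0.0ms=0b +805.369ms=2b
2) 805.369ms=2b +805.369ms=2b
3) 1610.738ms=4b +1208.054ms=3b
4) 2818.792ms=7b +201.342ms=1/2b
5) 3020.134ms=15/2b +201.342ms=1/2b
Σ=8b of 8 (149bpm 4/4) — PASS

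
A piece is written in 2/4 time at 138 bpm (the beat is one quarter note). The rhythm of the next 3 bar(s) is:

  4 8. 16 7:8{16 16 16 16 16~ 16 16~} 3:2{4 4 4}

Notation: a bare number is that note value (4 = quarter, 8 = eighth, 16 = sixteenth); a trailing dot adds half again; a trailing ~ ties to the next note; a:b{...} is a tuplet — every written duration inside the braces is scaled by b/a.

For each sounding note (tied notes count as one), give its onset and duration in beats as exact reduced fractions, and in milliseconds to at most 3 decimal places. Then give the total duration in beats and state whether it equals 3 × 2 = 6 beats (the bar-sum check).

1) 0.0ms=0b +434.783ms=1b
2) 434.783ms=1b +326.087ms=3/4b
3) 760.87ms=7/4b +108.696ms=1/4b
4) 869.565ms=2b +124.224ms=2/7b
5) 993.789ms=16/7b +124.224ms=2/7b
6) 1118.012ms=18/7b +124.224ms=2/7b
7) 1242.236ms=20/7b +124.224ms=2/7b
8) 1366.46ms=22/7b +248.447ms=4/7b
9) 1614.907ms=26/7b +414.079ms=20/21b
10) 2028.986ms=14/3b +289.855ms=2/3b
11) 2318.841ms=16/3b +289.855ms=2/3b
Σ=6b of 6 (138bpm 2/4) — PASS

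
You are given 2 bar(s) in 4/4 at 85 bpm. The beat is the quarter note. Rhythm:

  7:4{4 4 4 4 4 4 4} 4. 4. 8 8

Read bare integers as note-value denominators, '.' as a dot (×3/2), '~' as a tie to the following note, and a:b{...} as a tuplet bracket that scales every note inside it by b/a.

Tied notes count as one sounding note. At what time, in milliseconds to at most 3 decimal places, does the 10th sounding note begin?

1. 0.0ms @ 0 + 403.361ms (4/7)
2. 403.361ms @ 4/7 + 403.361ms (4/7)
3. 806.723ms @ 8/7 + 403.361ms (4/7)
4. 1210.084ms @ 12/7 + 403.361ms (4/7)
5. 1613.445ms @ 16/7 + 403.361ms (4/7)
6. 2016.807ms @ 20/7 + 403.361ms (4/7)
7. 2420.168ms @ 24/7 + 403.361ms (4/7)
8. 2823.529ms @ 4 + 1058.824ms (3/2)
9. 3882.353ms @ 11/2 + 1058.824ms (3/2)
10. 4941.176ms @ 7 + 352.941ms (1/2)
11. 5294.118ms @ 15/2 + 352.941ms (1/2)

note 10 onset = 7b = 4941.176ms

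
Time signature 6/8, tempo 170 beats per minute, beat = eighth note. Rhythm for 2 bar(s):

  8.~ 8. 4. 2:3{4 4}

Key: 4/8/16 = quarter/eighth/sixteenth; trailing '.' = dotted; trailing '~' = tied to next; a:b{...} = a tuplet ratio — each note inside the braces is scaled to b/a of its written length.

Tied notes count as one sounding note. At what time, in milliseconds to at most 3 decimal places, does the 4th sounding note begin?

1. 0.0ms @ 0 + 1058.824ms (3)
2. 1058.824ms @ 3 + 1058.824ms (3)
3. 2117.647ms @ 6 + 1058.824ms (3)
4. 3176.471ms @ 9 + 1058.824ms (3)

note 4 onset = 9b = 3176.471ms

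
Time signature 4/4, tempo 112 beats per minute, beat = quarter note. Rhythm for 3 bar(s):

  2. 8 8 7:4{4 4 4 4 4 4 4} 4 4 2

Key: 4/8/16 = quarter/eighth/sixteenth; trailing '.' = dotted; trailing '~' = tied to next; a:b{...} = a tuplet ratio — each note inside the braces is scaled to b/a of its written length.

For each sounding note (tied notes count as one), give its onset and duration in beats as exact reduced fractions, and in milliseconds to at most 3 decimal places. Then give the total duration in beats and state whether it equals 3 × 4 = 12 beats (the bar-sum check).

1) 0.0ms=0b +1607.143ms=3b
2) 1607.143ms=3b +267.857ms=1/2b
3) 1875.0ms=7/2b +267.857ms=1/2b
4) 2142.857ms=4b +306.122ms=4/7b
5) 2448.98ms=32/7b +306.122ms=4/7b
6) 2755.102ms=36/7b +306.122ms=4/7b
7) 3061.224ms=40/7b +306.122ms=4/7b
8) 3367.347ms=44/7b +306.122ms=4/7b
9) 3673.469ms=48/7b +306.122ms=4/7b
10) 3979.592ms=52/7b +306.122ms=4/7b
11) 4285.714ms=8b +535.714ms=1b
12) 4821.429ms=9b +535.714ms=1b
13) 5357.143ms=10b +1071.429ms=2b
Σ=12b of 12 (112bpm 4/4) — PASS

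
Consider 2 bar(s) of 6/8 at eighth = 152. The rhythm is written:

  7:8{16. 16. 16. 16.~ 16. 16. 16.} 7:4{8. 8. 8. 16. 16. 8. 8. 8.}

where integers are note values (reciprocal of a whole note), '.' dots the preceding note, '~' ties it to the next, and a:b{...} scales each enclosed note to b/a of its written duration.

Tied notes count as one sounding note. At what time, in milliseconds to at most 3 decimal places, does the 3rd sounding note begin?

1. 0.0ms @ 0 + 338.346ms (6/7)
2. 338.346ms @ 6/7 + 338.346ms (6/7)
3. 676.692ms @ 12/7 + 338.346ms (6/7)
4. 1015.038ms @ 18/7 + 676.692ms (12/7)
5. 1691.729ms @ 30/7 + 338.346ms (6/7)
6. 2030.075ms @ 36/7 + 338.346ms (6/7)
7. 2368.421ms @ 6 + 338.346ms (6/7)
8. 2706.767ms @ 48/7 + 338.346ms (6/7)
9. 3045.113ms @ 54/7 + 338.346ms (6/7)
10. 3383.459ms @ 60/7 + 169.173ms (3/7)
11. 3552.632ms @ 9 + 169.173ms (3/7)
12. 3721.805ms @ 66/7 + 338.346ms (6/7)
13. 4060.15ms @ 72/7 + 338.346ms (6/7)
14. 4398.496ms @ 78/7 + 338.346ms (6/7)

note 3 onset = 12/7b = 676.692ms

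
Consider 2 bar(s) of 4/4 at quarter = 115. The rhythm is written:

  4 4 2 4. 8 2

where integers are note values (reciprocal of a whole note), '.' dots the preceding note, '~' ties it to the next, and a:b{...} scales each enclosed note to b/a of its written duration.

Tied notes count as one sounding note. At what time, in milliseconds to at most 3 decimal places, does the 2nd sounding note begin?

1. 0.0ms @ 0 + 521.739ms (1)
2. 521.739ms @ 1 + 521.739ms (1)
3. 1043.478ms @ 2 + 1043.478ms (2)
4. 2086.957ms @ 4 + 782.609ms (3/2)
5. 2869.565ms @ 11/2 + 260.87ms (1/2)
6. 3130.435ms @ 6 + 1043.478ms (2)

note 2 onset = 1b = 521.739ms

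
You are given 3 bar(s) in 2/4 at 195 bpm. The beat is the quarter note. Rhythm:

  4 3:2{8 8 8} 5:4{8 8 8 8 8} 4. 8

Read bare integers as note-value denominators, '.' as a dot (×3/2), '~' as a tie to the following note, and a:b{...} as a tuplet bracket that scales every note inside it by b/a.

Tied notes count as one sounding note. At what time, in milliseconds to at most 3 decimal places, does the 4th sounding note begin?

1. 0.0ms @ 0 + 307.692ms (1)
2. 307.692ms @ 1 + 102.564ms (1/3)
3. 410.256ms @ 4/3 + 102.564ms (1/3)
4. 512.821ms @ 5/3 + 102.564ms (1/3)
5. 615.385ms @ 2 + 123.077ms (2/5)
6. 738.462ms @ 12/5 + 123.077ms (2/5)
7. 861.538ms @ 14/5 + 123.077ms (2/5)
8. 984.615ms @ 16/5 + 123.077ms (2/5)
9. 1107.692ms @ 18/5 + 123.077ms (2/5)
10. 1230.769ms @ 4 + 461.538ms (3/2)
11. 1692.308ms @ 11/2 + 153.846ms (1/2)

note 4 onset = 5/3b = 512.821ms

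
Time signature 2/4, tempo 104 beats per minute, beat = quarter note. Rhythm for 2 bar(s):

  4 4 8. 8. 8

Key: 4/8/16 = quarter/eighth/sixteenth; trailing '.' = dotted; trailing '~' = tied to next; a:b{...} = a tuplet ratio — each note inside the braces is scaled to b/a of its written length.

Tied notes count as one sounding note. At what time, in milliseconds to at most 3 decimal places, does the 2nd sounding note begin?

note 2 onset = 1b = 576.923ms

1. 0.0ms @ 0 + 576.923ms (1)
2. 576.923ms @ 1 + 576.923ms (1)
3. 1153.846ms @ 2 + 432.692ms (3/4)
4. 1586.538ms @ 11/4 + 432.692ms (3/4)
5. 2019.231ms @ 7/2 + 288.462ms (1/2)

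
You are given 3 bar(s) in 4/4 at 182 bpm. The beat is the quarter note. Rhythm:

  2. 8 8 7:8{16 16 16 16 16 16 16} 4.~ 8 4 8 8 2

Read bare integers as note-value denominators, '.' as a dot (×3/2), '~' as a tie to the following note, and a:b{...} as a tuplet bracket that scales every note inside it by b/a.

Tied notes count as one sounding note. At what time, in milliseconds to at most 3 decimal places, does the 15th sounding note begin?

1. 0.0ms @ 0 + 989.011ms (3)
2. 989.011ms @ 3 + 164.835ms (1/2)
3. 1153.846ms @ 7/2 + 164.835ms (1/2)
4. 1318.681ms @ 4 + 94.192ms (2/7)
5. 1412.873ms @ 30/7 + 94.192ms (2/7)
6. 1507.064ms @ 32/7 + 94.192ms (2/7)
7. 1601.256ms @ 34/7 + 94.192ms (2/7)
8. 1695.447ms @ 36/7 + 94.192ms (2/7)
9. 1789.639ms @ 38/7 + 94.192ms (2/7)
10. 1883.83ms @ 40/7 + 94.192ms (2/7)
11. 1978.022ms @ 6 + 659.341ms (2)
12. 2637.363ms @ 8 + 329.67ms (1)
13. 2967.033ms @ 9 + 164.835ms (1/2)
14. 3131.868ms @ 19/2 + 164.835ms (1/2)
15. 3296.703ms @ 10 + 659.341ms (2)

note 15 onset = 10b = 3296.703ms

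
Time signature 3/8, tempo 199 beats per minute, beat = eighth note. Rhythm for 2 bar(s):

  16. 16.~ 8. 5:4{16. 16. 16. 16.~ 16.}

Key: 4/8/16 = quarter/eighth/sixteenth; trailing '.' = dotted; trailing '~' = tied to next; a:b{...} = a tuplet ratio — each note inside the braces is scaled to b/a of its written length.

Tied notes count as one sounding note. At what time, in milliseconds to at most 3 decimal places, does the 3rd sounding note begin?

note 3 onset = 3b = 904.523ms

1. 0.0ms @ 0 + 226.131ms (3/4)
2. 226.131ms @ 3/4 + 678.392ms (9/4)
3. 904.523ms @ 3 + 180.905ms (3/5)
4. 1085.427ms @ 18/5 + 180.905ms (3/5)
5. 1266.332ms @ 21/5 + 180.905ms (3/5)
6. 1447.236ms @ 24/5 + 361.809ms (6/5)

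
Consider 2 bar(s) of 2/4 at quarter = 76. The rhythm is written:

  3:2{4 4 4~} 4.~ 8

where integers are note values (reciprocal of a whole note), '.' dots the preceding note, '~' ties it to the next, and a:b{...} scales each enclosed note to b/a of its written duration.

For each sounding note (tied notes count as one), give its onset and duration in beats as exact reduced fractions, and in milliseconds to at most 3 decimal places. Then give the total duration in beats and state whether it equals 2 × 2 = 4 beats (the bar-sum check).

1) 0.0ms=0b +526.316ms=2/3b
2) 526.316ms=2/3b +526.316ms=2/3b
3) 1052.632ms=4/3b +2105.263ms=8/3b
Σ=4b of 4 (76bpm 2/4) — PASS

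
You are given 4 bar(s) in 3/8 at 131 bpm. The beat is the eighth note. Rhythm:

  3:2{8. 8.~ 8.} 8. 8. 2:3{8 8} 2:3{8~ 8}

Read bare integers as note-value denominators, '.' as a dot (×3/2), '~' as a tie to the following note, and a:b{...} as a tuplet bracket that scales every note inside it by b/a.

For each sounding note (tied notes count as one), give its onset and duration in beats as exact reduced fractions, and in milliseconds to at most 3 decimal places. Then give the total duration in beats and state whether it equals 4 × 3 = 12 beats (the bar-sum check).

1) 0.0ms=0b +458.015ms=1b
2) 458.015ms=1b +916.031ms=2b
3) 1374.046ms=3b +687.023ms=3/2b
4) 2061.069ms=9/2b +687.023ms=3/2b
5) 2748.092ms=6b +687.023ms=3/2b
6) 3435.115ms=15/2b +687.023ms=3/2b
7) 4122.137ms=9b +1374.046ms=3b
Σ=12b of 12 (131bpm 3/8) — PASS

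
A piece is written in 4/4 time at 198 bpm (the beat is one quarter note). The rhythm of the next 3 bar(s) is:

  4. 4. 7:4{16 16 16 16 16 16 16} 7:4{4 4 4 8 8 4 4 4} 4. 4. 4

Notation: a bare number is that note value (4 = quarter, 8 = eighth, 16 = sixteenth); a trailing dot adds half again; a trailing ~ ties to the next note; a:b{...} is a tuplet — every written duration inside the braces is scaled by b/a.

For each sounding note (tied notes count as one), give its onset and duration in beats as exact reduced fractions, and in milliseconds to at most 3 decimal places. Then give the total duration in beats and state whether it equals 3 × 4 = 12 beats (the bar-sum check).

1) 0.0ms=0b +454.545ms=3/2b
2) 454.545ms=3/2b +454.545ms=3/2b
3) 909.091ms=3b +43.29ms=1/7b
4) 952.381ms=22/7b +43.29ms=1/7b
5) 995.671ms=23/7b +43.29ms=1/7b
6) 1038.961ms=24/7b +43.29ms=1/7b
7) 1082.251ms=25/7b +43.29ms=1/7b
8) 1125.541ms=26/7b +43.29ms=1/7b
9) 1168.831ms=27/7b +43.29ms=1/7b
10) 1212.121ms=4b +173.16ms=4/7b
11) 1385.281ms=32/7b +173.16ms=4/7b
12) 1558.442ms=36/7b +173.16ms=4/7b
13) 1731.602ms=40/7b +86.58ms=2/7b
14) 1818.182ms=6b +86.58ms=2/7b
15) 1904.762ms=44/7b +173.16ms=4/7b
16) 2077.922ms=48/7b +173.16ms=4/7b
17) 2251.082ms=52/7b +173.16ms=4/7b
18) 2424.242ms=8b +454.545ms=3/2b
19) 2878.788ms=19/2b +454.545ms=3/2b
20) 3333.333ms=11b +303.03ms=1b
Σ=12b of 12 (198bpm 4/4) — PASS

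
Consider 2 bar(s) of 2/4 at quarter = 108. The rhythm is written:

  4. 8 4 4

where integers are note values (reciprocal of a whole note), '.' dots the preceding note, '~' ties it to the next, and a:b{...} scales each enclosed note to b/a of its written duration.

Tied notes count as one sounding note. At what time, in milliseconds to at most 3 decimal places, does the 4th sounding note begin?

1. 0.0ms @ 0 + 833.333ms (3/2)
2. 833.333ms @ 3/2 + 277.778ms (1/2)
3. 1111.111ms @ 2 + 555.556ms (1)
4. 1666.667ms @ 3 + 555.556ms (1)

note 4 onset = 3b = 1666.667ms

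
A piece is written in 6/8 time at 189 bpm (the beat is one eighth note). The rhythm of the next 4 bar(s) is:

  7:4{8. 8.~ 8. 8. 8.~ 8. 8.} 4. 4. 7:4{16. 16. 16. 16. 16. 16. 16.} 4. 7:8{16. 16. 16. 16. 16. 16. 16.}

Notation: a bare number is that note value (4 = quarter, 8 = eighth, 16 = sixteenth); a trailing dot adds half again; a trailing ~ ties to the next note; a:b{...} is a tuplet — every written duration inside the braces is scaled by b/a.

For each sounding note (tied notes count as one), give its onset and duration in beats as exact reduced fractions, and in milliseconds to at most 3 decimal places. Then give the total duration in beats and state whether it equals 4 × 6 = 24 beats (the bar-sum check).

1) 0.0ms=0b +272.109ms=6/7b
2) 272.109ms=6/7b +544.218ms=12/7b
3) 816.327ms=18/7b +272.109ms=6/7b
4) 1088.435ms=24/7b +544.218ms=12/7b
5) 1632.653ms=36/7b +272.109ms=6/7b
6) 1904.762ms=6b +952.381ms=3b
7) 2857.143ms=9b +952.381ms=3b
8) 3809.524ms=12b +136.054ms=3/7b
9) 3945.578ms=87/7b +136.054ms=3/7b
10) 4081.633ms=90/7b +136.054ms=3/7b
11) 4217.687ms=93/7b +136.054ms=3/7b
12) 4353.741ms=96/7b +136.054ms=3/7b
13) 4489.796ms=99/7b +136.054ms=3/7b
14) 4625.85ms=102/7b +136.054ms=3/7b
15) 4761.905ms=15b +952.381ms=3b
16) 5714.286ms=18b +272.109ms=6/7b
17) 5986.395ms=132/7b +272.109ms=6/7b
18) 6258.503ms=138/7b +272.109ms=6/7b
19) 6530.612ms=144/7b +272.109ms=6/7b
20) 6802.721ms=150/7b +272.109ms=6/7b
21) 7074.83ms=156/7b +272.109ms=6/7b
22) 7346.939ms=162/7b +272.109ms=6/7b
Σ=24b of 24 (189bpm 6/8) — PASS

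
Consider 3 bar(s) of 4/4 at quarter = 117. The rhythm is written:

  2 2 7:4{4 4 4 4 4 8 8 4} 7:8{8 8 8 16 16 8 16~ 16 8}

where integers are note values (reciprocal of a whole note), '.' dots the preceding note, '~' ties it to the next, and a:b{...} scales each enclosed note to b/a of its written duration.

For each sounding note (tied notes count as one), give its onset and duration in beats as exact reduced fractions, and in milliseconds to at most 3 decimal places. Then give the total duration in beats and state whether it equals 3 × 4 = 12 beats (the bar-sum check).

1) 0.0ms=0b +1025.641ms=2b
2) 1025.641ms=2b +1025.641ms=2b
3) 2051.282ms=4b +293.04ms=4/7b
4) 2344.322ms=32/7b +293.04ms=4/7b
5) 2637.363ms=36/7b +293.04ms=4/7b
6) 2930.403ms=40/7b +293.04ms=4/7b
7) 3223.443ms=44/7b +293.04ms=4/7b
8) 3516.484ms=48/7b +146.52ms=2/7b
9) 3663.004ms=50/7b +146.52ms=2/7b
10) 3809.524ms=52/7b +293.04ms=4/7b
11) 4102.564ms=8b +293.04ms=4/7b
12) 4395.604ms=60/7b +293.04ms=4/7b
13) 4688.645ms=64/7b +293.04ms=4/7b
14) 4981.685ms=68/7b +146.52ms=2/7b
15) 5128.205ms=10b +146.52ms=2/7b
16) 5274.725ms=72/7b +293.04ms=4/7b
17) 5567.766ms=76/7b +293.04ms=4/7b
18) 5860.806ms=80/7b +293.04ms=4/7b
Σ=12b of 12 (117bpm 4/4) — PASS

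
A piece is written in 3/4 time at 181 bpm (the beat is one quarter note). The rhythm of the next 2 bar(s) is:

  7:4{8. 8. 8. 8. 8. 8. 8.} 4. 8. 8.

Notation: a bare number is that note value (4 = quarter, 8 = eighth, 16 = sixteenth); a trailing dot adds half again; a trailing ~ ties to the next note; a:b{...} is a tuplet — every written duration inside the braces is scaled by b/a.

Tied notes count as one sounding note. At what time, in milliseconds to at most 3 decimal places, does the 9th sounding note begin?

note 9 onset = 9/2b = 1491.713ms

1. 0.0ms @ 0 + 142.068ms (3/7)
2. 142.068ms @ 3/7 + 142.068ms (3/7)
3. 284.136ms @ 6/7 + 142.068ms (3/7)
4. 426.204ms @ 9/7 + 142.068ms (3/7)
5. 568.272ms @ 12/7 + 142.068ms (3/7)
6. 710.339ms @ 15/7 + 142.068ms (3/7)
7. 852.407ms @ 18/7 + 142.068ms (3/7)
8. 994.475ms @ 3 + 497.238ms (3/2)
9. 1491.713ms @ 9/2 + 248.619ms (3/4)
10. 1740.331ms @ 21/4 + 248.619ms (3/4)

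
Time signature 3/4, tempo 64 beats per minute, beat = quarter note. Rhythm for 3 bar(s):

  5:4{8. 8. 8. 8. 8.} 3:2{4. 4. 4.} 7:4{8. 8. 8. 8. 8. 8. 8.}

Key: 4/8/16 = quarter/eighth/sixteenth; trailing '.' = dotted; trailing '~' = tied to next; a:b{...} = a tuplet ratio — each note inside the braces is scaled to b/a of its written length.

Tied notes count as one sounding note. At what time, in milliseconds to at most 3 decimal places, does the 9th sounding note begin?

note 9 onset = 6b = 5625.0ms

1. 0.0ms @ 0 + 562.5ms (3/5)
2. 562.5ms @ 3/5 + 562.5ms (3/5)
3. 1125.0ms @ 6/5 + 562.5ms (3/5)
4. 1687.5ms @ 9/5 + 562.5ms (3/5)
5. 2250.0ms @ 12/5 + 562.5ms (3/5)
6. 2812.5ms @ 3 + 937.5ms (1)
7. 3750.0ms @ 4 + 937.5ms (1)
8. 4687.5ms @ 5 + 937.5ms (1)
9. 5625.0ms @ 6 + 401.786ms (3/7)
10. 6026.786ms @ 45/7 + 401.786ms (3/7)
11. 6428.571ms @ 48/7 + 401.786ms (3/7)
12. 6830.357ms @ 51/7 + 401.786ms (3/7)
13. 7232.143ms @ 54/7 + 401.786ms (3/7)
14. 7633.929ms @ 57/7 + 401.786ms (3/7)
15. 8035.714ms @ 60/7 + 401.786ms (3/7)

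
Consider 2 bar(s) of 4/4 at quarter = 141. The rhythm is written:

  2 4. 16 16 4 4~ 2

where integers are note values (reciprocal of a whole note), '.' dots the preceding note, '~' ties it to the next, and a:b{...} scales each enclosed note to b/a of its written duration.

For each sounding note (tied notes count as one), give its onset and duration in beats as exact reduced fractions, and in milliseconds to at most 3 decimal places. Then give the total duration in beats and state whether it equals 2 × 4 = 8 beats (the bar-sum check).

1) 0.0ms=0b +851.064ms=2b
2) 851.064ms=2b +638.298ms=3/2b
3) 1489.362ms=7/2b +106.383ms=1/4b
4) 1595.745ms=15/4b +106.383ms=1/4b
5) 1702.128ms=4b +425.532ms=1b
6) 2127.66ms=5b +1276.596ms=3b
Σ=8b of 8 (141bpm 4/4) — PASS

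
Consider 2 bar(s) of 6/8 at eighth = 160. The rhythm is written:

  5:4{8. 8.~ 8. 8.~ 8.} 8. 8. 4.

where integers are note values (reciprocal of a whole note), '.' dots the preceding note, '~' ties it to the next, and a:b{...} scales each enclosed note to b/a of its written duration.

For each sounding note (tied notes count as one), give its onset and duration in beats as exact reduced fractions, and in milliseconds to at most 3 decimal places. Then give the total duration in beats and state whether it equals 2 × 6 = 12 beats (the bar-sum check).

1) 0.0ms=0b +450.0ms=6/5b
2) 450.0ms=6/5b +900.0ms=12/5b
3) 1350.0ms=18/5b +900.0ms=12/5b
4) 2250.0ms=6b +562.5ms=3/2b
5) 2812.5ms=15/2b +562.5ms=3/2b
6) 3375.0ms=9b +1125.0ms=3b
Σ=12b of 12 (160bpm 6/8) — PASS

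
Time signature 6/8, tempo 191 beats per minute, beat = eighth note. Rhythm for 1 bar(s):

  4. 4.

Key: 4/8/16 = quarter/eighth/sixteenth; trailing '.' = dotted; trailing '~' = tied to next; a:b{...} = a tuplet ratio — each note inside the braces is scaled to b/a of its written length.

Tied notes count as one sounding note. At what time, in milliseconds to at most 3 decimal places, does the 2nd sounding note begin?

note 2 onset = 3b = 942.408ms

1. 0.0ms @ 0 + 942.408ms (3)
2. 942.408ms @ 3 + 942.408ms (3)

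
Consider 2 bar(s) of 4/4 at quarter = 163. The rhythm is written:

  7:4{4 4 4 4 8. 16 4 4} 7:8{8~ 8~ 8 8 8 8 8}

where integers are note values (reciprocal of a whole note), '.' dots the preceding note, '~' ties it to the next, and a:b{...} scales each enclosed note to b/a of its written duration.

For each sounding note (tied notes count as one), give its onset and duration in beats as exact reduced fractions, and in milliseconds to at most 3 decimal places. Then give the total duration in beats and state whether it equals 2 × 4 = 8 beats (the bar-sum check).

1) 0.0ms=0b +210.342ms=4/7b
2) 210.342ms=4/7b +210.342ms=4/7b
3) 420.684ms=8/7b +210.342ms=4/7b
4) 631.025ms=12/7b +210.342ms=4/7b
5) 841.367ms=16/7b +157.756ms=3/7b
6) 999.124ms=19/7b +52.585ms=1/7b
7) 1051.709ms=20/7b +210.342ms=4/7b
8) 1262.051ms=24/7b +210.342ms=4/7b
9) 1472.393ms=4b +631.025ms=12/7b
10) 2103.418ms=40/7b +210.342ms=4/7b
11) 2313.76ms=44/7b +210.342ms=4/7b
12) 2524.102ms=48/7b +210.342ms=4/7b
13) 2734.443ms=52/7b +210.342ms=4/7b
Σ=8b of 8 (163bpm 4/4) — PASS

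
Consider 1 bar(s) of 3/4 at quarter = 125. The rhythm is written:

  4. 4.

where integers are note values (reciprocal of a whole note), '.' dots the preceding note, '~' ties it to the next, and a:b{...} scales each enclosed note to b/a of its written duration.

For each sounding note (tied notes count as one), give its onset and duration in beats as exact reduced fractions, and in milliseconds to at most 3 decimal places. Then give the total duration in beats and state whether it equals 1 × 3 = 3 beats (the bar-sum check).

1) 0.0ms=0b +720.0ms=3/2b
2) 720.0ms=3/2b +720.0ms=3/2b
Σ=3b of 3 (125bpm 3/4) — PASS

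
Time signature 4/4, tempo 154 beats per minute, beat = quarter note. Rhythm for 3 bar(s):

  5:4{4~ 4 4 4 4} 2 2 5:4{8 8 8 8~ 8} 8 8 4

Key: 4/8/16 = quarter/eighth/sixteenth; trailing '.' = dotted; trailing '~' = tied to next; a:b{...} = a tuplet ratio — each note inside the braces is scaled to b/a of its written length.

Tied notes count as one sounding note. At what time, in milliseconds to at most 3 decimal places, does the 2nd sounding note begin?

note 2 onset = 8/5b = 623.377ms

1. 0.0ms @ 0 + 623.377ms (8/5)
2. 623.377ms @ 8/5 + 311.688ms (4/5)
3. 935.065ms @ 12/5 + 311.688ms (4/5)
4. 1246.753ms @ 16/5 + 311.688ms (4/5)
5. 1558.442ms @ 4 + 779.221ms (2)
6. 2337.662ms @ 6 + 779.221ms (2)
7. 3116.883ms @ 8 + 155.844ms (2/5)
8. 3272.727ms @ 42/5 + 155.844ms (2/5)
9. 3428.571ms @ 44/5 + 155.844ms (2/5)
10. 3584.416ms @ 46/5 + 311.688ms (4/5)
11. 3896.104ms @ 10 + 194.805ms (1/2)
12. 4090.909ms @ 21/2 + 194.805ms (1/2)
13. 4285.714ms @ 11 + 389.61ms (1)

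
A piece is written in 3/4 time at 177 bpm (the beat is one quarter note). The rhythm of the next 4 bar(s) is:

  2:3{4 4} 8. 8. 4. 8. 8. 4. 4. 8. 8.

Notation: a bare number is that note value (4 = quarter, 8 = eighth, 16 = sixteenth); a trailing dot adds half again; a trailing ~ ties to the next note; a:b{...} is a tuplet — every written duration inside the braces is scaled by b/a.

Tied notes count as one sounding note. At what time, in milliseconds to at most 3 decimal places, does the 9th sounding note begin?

1. 0.0ms @ 0 + 508.475ms (3/2)
2. 508.475ms @ 3/2 + 508.475ms (3/2)
3. 1016.949ms @ 3 + 254.237ms (3/4)
4. 1271.186ms @ 15/4 + 254.237ms (3/4)
5. 1525.424ms @ 9/2 + 508.475ms (3/2)
6. 2033.898ms @ 6 + 254.237ms (3/4)
7. 2288.136ms @ 27/4 + 254.237ms (3/4)
8. 2542.373ms @ 15/2 + 508.475ms (3/2)
9. 3050.847ms @ 9 + 508.475ms (3/2)
10. 3559.322ms @ 21/2 + 254.237ms (3/4)
11. 3813.559ms @ 45/4 + 254.237ms (3/4)

note 9 onset = 9b = 3050.847ms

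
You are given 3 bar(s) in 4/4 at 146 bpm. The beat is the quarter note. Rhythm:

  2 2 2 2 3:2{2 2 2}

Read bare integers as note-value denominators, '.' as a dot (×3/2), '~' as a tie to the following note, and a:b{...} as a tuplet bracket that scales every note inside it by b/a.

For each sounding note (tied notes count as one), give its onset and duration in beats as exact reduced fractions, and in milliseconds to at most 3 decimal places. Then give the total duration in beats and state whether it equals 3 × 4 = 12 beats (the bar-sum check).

1) 0.0ms=0b +821.918ms=2b
2) 821.918ms=2b +821.918ms=2b
3) 1643.836ms=4b +821.918ms=2b
4) 2465.753ms=6b +821.918ms=2b
5) 3287.671ms=8b +547.945ms=4/3b
6) 3835.616ms=28/3b +547.945ms=4/3b
7) 4383.562ms=32/3b +547.945ms=4/3b
Σ=12b of 12 (146bpm 4/4) — PASS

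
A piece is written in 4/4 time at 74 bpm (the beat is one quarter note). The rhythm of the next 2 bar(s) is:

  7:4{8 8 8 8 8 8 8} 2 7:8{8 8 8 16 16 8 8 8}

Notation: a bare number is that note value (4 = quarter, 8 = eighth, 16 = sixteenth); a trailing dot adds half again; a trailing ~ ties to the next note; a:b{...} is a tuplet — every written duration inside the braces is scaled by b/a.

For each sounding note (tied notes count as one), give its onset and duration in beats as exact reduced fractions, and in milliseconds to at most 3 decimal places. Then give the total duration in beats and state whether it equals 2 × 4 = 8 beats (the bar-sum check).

1) 0.0ms=0b +231.66ms=2/7b
2) 231.66ms=2/7b +231.66ms=2/7b
3) 463.32ms=4/7b +231.66ms=2/7b
4) 694.981ms=6/7b +231.66ms=2/7b
5) 926.641ms=8/7b +231.66ms=2/7b
6) 1158.301ms=10/7b +231.66ms=2/7b
7) 1389.961ms=12/7b +231.66ms=2/7b
8) 1621.622ms=2b +1621.622ms=2b
9) 3243.243ms=4b +463.32ms=4/7b
10) 3706.564ms=32/7b +463.32ms=4/7b
11) 4169.884ms=36/7b +463.32ms=4/7b
12) 4633.205ms=40/7b +231.66ms=2/7b
13) 4864.865ms=6b +231.66ms=2/7b
14) 5096.525ms=44/7b +463.32ms=4/7b
15) 5559.846ms=48/7b +463.32ms=4/7b
16) 6023.166ms=52/7b +463.32ms=4/7b
Σ=8b of 8 (74bpm 4/4) — PASS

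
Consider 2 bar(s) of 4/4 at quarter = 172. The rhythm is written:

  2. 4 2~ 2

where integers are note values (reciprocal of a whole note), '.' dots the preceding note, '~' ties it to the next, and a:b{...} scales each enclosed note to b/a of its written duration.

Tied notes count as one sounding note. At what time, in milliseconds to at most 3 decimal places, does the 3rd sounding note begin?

note 3 onset = 4b = 1395.349ms

1. 0.0ms @ 0 + 1046.512ms (3)
2. 1046.512ms @ 3 + 348.837ms (1)
3. 1395.349ms @ 4 + 1395.349ms (4)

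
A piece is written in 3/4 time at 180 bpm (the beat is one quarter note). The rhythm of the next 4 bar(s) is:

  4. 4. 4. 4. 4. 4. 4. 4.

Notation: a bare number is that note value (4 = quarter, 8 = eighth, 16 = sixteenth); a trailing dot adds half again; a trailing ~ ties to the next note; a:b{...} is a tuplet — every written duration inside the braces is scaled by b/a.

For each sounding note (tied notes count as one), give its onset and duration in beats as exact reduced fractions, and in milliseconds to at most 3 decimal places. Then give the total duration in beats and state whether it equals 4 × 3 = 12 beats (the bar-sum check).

1) 0.0ms=0b +500.0ms=3/2b
2) 500.0ms=3/2b +500.0ms=3/2b
3) 1000.0ms=3b +500.0ms=3/2b
4) 1500.0ms=9/2b +500.0ms=3/2b
5) 2000.0ms=6b +500.0ms=3/2b
6) 2500.0ms=15/2b +500.0ms=3/2b
7) 3000.0ms=9b +500.0ms=3/2b
8) 3500.0ms=21/2b +500.0ms=3/2b
Σ=12b of 12 (180bpm 3/4) — PASS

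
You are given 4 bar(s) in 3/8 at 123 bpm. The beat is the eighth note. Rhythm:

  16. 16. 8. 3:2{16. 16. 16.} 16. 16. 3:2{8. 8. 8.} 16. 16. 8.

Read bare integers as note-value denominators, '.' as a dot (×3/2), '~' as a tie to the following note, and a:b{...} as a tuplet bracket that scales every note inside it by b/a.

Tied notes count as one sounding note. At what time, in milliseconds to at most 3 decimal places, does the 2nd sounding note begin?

1. 0.0ms @ 0 + 365.854ms (3/4)
2. 365.854ms @ 3/4 + 365.854ms (3/4)
3. 731.707ms @ 3/2 + 731.707ms (3/2)
4. 1463.415ms @ 3 + 243.902ms (1/2)
5. 1707.317ms @ 7/2 + 243.902ms (1/2)
6. 1951.22ms @ 4 + 243.902ms (1/2)
7. 2195.122ms @ 9/2 + 365.854ms (3/4)
8. 2560.976ms @ 21/4 + 365.854ms (3/4)
9. 2926.829ms @ 6 + 487.805ms (1)
10. 3414.634ms @ 7 + 487.805ms (1)
11. 3902.439ms @ 8 + 487.805ms (1)
12. 4390.244ms @ 9 + 365.854ms (3/4)
13. 4756.098ms @ 39/4 + 365.854ms (3/4)
14. 5121.951ms @ 21/2 + 731.707ms (3/2)

note 2 onset = 3/4b = 365.854ms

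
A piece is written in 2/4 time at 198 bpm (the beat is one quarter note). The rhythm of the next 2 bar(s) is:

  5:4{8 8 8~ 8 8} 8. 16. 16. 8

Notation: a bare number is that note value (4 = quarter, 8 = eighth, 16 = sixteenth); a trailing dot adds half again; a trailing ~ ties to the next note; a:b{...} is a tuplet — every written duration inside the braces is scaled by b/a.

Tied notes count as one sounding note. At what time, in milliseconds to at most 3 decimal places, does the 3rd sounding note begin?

note 3 onset = 4/5b = 242.424ms

1. 0.0ms @ 0 + 121.212ms (2/5)
2. 121.212ms @ 2/5 + 121.212ms (2/5)
3. 242.424ms @ 4/5 + 242.424ms (4/5)
4. 484.848ms @ 8/5 + 121.212ms (2/5)
5. 606.061ms @ 2 + 227.273ms (3/4)
6. 833.333ms @ 11/4 + 113.636ms (3/8)
7. 946.97ms @ 25/8 + 113.636ms (3/8)
8. 1060.606ms @ 7/2 + 151.515ms (1/2)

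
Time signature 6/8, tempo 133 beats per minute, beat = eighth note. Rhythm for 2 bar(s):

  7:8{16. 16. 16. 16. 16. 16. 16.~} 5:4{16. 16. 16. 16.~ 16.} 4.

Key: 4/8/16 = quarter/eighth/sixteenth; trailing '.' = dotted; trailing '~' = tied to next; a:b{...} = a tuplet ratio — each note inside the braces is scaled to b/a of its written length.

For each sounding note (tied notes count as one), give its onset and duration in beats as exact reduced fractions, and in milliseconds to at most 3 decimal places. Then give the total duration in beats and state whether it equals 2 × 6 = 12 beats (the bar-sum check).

1) 0.0ms=0b +386.681ms=6/7b
2) 386.681ms=6/7b +386.681ms=6/7b
3) 773.362ms=12/7b +386.681ms=6/7b
4) 1160.043ms=18/7b +386.681ms=6/7b
5) 1546.724ms=24/7b +386.681ms=6/7b
6) 1933.405ms=30/7b +386.681ms=6/7b
7) 2320.086ms=36/7b +657.358ms=51/35b
8) 2977.444ms=33/5b +270.677ms=3/5b
9) 3248.12ms=36/5b +270.677ms=3/5b
10) 3518.797ms=39/5b +541.353ms=6/5b
11) 4060.15ms=9b +1353.383ms=3b
Σ=12b of 12 (133bpm 6/8) — PASS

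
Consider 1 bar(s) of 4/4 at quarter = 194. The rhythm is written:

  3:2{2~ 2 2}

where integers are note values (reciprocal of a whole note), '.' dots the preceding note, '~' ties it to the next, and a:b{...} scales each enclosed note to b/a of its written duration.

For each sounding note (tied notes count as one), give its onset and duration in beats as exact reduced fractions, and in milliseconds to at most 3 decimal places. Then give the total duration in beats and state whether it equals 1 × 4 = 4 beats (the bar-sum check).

1) 0.0ms=0b +824.742ms=8/3b
2) 824.742ms=8/3b +412.371ms=4/3b
Σ=4b of 4 (194bpm 4/4) — PASS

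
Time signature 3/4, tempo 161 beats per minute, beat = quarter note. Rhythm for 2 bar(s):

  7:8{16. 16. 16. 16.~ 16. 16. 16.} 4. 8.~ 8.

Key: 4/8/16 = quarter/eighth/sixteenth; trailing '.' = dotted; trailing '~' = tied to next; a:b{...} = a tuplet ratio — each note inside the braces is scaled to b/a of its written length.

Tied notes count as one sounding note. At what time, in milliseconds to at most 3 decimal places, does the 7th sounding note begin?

1. 0.0ms @ 0 + 159.716ms (3/7)
2. 159.716ms @ 3/7 + 159.716ms (3/7)
3. 319.432ms @ 6/7 + 159.716ms (3/7)
4. 479.148ms @ 9/7 + 319.432ms (6/7)
5. 798.58ms @ 15/7 + 159.716ms (3/7)
6. 958.296ms @ 18/7 + 159.716ms (3/7)
7. 1118.012ms @ 3 + 559.006ms (3/2)
8. 1677.019ms @ 9/2 + 559.006ms (3/2)

note 7 onset = 3b = 1118.012ms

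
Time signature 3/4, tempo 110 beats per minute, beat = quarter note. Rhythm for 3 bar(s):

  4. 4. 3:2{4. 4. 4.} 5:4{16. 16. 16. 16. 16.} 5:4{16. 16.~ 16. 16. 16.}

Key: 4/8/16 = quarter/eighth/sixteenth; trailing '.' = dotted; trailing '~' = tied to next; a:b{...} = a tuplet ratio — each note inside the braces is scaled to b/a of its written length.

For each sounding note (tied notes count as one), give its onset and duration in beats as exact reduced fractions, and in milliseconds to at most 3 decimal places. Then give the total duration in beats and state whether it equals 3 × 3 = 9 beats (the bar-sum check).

1) 0.0ms=0b +818.182ms=3/2b
2) 818.182ms=3/2b +818.182ms=3/2b
3) 1636.364ms=3b +545.455ms=1b
4) 2181.818ms=4b +545.455ms=1b
5) 2727.273ms=5b +545.455ms=1b
6) 3272.727ms=6b +163.636ms=3/10b
7) 3436.364ms=63/10b +163.636ms=3/10b
8) 3600.0ms=33/5b +163.636ms=3/10b
9) 3763.636ms=69/10b +163.636ms=3/10b
10) 3927.273ms=36/5b +163.636ms=3/10b
11) 4090.909ms=15/2b +163.636ms=3/10b
12) 4254.545ms=39/5b +327.273ms=3/5b
13) 4581.818ms=42/5b +163.636ms=3/10b
14) 4745.455ms=87/10b +163.636ms=3/10b
Σ=9b of 9 (110bpm 3/4) — PASS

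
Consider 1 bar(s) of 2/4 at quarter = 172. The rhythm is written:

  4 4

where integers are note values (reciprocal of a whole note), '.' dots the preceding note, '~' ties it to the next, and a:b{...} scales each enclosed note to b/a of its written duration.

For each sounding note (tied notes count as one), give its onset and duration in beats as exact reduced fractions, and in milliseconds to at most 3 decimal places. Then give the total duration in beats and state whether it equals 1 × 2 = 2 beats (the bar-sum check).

1) 0.0ms=0b +348.837ms=1b
2) 348.837ms=1b +348.837ms=1b
Σ=2b of 2 (172bpm 2/4) — PASS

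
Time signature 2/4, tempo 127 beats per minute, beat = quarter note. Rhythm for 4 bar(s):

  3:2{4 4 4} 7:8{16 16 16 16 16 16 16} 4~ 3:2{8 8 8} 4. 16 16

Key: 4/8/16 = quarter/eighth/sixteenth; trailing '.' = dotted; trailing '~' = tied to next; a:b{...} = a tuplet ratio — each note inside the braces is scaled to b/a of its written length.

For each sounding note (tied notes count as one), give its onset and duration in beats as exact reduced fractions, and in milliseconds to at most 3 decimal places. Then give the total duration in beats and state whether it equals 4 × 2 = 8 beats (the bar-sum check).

1) 0.0ms=0b +314.961ms=2/3b
2) 314.961ms=2/3b +314.961ms=2/3b
3) 629.921ms=4/3b +314.961ms=2/3b
4) 944.882ms=2b +134.983ms=2/7b
5) 1079.865ms=16/7b +134.983ms=2/7b
6) 1214.848ms=18/7b +134.983ms=2/7b
7) 1349.831ms=20/7b +134.983ms=2/7b
8) 1484.814ms=22/7b +134.983ms=2/7b
9) 1619.798ms=24/7b +134.983ms=2/7b
10) 1754.781ms=26/7b +134.983ms=2/7b
11) 1889.764ms=4b +629.921ms=4/3b
12) 2519.685ms=16/3b +157.48ms=1/3b
13) 2677.165ms=17/3b +157.48ms=1/3b
14) 2834.646ms=6b +708.661ms=3/2b
15) 3543.307ms=15/2b +118.11ms=1/4b
16) 3661.417ms=31/4b +118.11ms=1/4b
Σ=8b of 8 (127bpm 2/4) — PASS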